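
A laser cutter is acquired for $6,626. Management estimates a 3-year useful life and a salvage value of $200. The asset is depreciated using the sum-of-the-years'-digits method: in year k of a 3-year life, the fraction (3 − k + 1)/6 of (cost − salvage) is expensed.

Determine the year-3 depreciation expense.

$1,071

Depreciable base = $6,626 − $200 = $6,426.
Sum of the years' digits = 3+2+1 = 6.
Year 1: $6,426 × 3/6 = $3,213. Book value $3,413.
Year 2: $6,426 × 2/6 = $2,142. Book value $1,271.
Year 3: $6,426 × 1/6 = $1,071. Book value $200.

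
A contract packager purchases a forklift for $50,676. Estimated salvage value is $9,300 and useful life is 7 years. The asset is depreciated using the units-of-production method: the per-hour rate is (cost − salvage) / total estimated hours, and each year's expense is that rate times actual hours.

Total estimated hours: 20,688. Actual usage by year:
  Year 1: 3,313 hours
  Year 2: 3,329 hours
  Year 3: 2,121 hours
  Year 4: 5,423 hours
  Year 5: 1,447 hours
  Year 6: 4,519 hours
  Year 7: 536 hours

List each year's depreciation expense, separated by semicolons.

$6,626; $6,658; $4,242; $10,846; $2,894; $9,038; $1,072

Depreciable base = $50,676 − $9,300 = $41,376.
Rate = $41,376 / 20,688 hours = $2 per hour.
Year 1: 3,313 × $2 = $6,626. Book value $44,050.
Year 2: 3,329 × $2 = $6,658. Book value $37,392.
Year 3: 2,121 × $2 = $4,242. Book value $33,150.
Year 4: 5,423 × $2 = $10,846. Book value $22,304.
Year 5: 1,447 × $2 = $2,894. Book value $19,410.
Year 6: 4,519 × $2 = $9,038. Book value $10,372.
Year 7: 536 × $2 = $1,072. Book value $9,300.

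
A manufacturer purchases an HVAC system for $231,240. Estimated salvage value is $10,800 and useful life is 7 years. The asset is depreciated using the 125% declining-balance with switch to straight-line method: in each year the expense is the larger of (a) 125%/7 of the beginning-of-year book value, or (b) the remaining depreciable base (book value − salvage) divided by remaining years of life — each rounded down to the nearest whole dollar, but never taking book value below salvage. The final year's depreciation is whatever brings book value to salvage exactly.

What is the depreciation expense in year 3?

Depreciable base = $231,240 − $10,800 = $220,440.
Year 1: DB = ⌊$231,240 × 125%/7⌋ = $41,292; SL = ⌊$220,440/7⌋ = $31,491 → take DB $41,292. Book value $189,948.
Year 2: DB = ⌊$189,948 × 125%/7⌋ = $33,919; SL = ⌊$179,148/6⌋ = $29,858 → take DB $33,919. Book value $156,029.
Year 3: DB = ⌊$156,029 × 125%/7⌋ = $27,862; SL = ⌊$145,229/5⌋ = $29,045 → take SL $29,045. Book value $126,984.

$29,045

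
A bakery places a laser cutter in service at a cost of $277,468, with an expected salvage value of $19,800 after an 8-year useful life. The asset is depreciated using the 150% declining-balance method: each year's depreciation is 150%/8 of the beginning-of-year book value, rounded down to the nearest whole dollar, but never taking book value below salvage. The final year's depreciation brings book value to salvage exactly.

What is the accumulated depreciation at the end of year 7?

Depreciable base = $277,468 − $19,800 = $257,668.
Year 1: ⌊$277,468 × 150%/8⌋ = $52,025. Book value $225,443.
Year 2: ⌊$225,443 × 150%/8⌋ = $42,270. Book value $183,173.
Year 3: ⌊$183,173 × 150%/8⌋ = $34,344. Book value $148,829.
Year 4: ⌊$148,829 × 150%/8⌋ = $27,905. Book value $120,924.
Year 5: ⌊$120,924 × 150%/8⌋ = $22,673. Book value $98,251.
Year 6: ⌊$98,251 × 150%/8⌋ = $18,422. Book value $79,829.
Year 7: ⌊$79,829 × 150%/8⌋ = $14,967. Book value $64,862.
Accumulated through year 7 = $277,468 − $64,862 = $212,606.

$212,606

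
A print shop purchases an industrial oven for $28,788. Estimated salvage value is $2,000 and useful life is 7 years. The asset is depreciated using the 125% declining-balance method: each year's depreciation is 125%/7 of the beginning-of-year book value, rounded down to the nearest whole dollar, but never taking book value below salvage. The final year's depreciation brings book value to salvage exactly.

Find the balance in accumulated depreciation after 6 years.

Depreciable base = $28,788 − $2,000 = $26,788.
Year 1: ⌊$28,788 × 125%/7⌋ = $5,140. Book value $23,648.
Year 2: ⌊$23,648 × 125%/7⌋ = $4,222. Book value $19,426.
Year 3: ⌊$19,426 × 125%/7⌋ = $3,468. Book value $15,958.
Year 4: ⌊$15,958 × 125%/7⌋ = $2,849. Book value $13,109.
Year 5: ⌊$13,109 × 125%/7⌋ = $2,340. Book value $10,769.
Year 6: ⌊$10,769 × 125%/7⌋ = $1,923. Book value $8,846.
Accumulated through year 6 = $28,788 − $8,846 = $19,942.

$19,942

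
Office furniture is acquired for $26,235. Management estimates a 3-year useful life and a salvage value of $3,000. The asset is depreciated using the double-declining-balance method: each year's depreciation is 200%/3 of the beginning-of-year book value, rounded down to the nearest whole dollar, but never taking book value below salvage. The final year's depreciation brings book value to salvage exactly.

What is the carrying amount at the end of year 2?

$3,000

Depreciable base = $26,235 − $3,000 = $23,235.
Year 1: ⌊$26,235 × 200%/3⌋ = $17,490. Book value $8,745.
Year 2: ⌊$8,745 × 200%/3⌋ = $5,830, capped at $5,745. Book value $3,000.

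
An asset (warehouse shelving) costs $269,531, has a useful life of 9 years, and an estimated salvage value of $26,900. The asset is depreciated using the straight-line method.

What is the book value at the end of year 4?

Depreciable base = $269,531 − $26,900 = $242,631.
Annual expense = $242,631 / 9 = $26,959.
End of year 1: book value $242,572.
End of year 2: book value $215,613.
End of year 3: book value $188,654.
End of year 4: book value $161,695.

$161,695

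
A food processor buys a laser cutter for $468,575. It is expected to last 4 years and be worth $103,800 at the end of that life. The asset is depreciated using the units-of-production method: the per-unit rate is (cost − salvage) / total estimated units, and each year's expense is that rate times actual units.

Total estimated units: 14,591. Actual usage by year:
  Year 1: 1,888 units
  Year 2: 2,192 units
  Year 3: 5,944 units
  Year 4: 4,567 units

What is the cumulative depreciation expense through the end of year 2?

Depreciable base = $468,575 − $103,800 = $364,775.
Rate = $364,775 / 14,591 units = $25 per unit.
Year 1: 1,888 × $25 = $47,200. Book value $421,375.
Year 2: 2,192 × $25 = $54,800. Book value $366,575.
Accumulated through year 2 = $468,575 − $366,575 = $102,000.

$102,000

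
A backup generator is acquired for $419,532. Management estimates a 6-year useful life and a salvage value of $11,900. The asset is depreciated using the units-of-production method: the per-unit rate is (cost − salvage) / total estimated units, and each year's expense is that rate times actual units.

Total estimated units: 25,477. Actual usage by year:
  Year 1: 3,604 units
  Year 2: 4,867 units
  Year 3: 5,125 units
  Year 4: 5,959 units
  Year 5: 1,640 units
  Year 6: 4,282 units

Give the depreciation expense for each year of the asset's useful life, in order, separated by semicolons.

$57,664; $77,872; $82,000; $95,344; $26,240; $68,512

Depreciable base = $419,532 − $11,900 = $407,632.
Rate = $407,632 / 25,477 units = $16 per unit.
Year 1: 3,604 × $16 = $57,664. Book value $361,868.
Year 2: 4,867 × $16 = $77,872. Book value $283,996.
Year 3: 5,125 × $16 = $82,000. Book value $201,996.
Year 4: 5,959 × $16 = $95,344. Book value $106,652.
Year 5: 1,640 × $16 = $26,240. Book value $80,412.
Year 6: 4,282 × $16 = $68,512. Book value $11,900.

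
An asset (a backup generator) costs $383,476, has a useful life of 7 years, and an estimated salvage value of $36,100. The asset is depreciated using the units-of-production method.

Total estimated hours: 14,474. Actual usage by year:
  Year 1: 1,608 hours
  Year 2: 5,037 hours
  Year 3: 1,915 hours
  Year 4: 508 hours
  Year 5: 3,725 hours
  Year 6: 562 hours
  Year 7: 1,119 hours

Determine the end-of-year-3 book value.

Depreciable base = $383,476 − $36,100 = $347,376.
Rate = $347,376 / 14,474 hours = $24 per hour.
Year 1: 1,608 × $24 = $38,592. Book value $344,884.
Year 2: 5,037 × $24 = $120,888. Book value $223,996.
Year 3: 1,915 × $24 = $45,960. Book value $178,036.

$178,036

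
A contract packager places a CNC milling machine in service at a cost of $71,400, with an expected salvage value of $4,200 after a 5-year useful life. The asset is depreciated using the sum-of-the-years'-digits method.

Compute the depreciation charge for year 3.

Depreciable base = $71,400 − $4,200 = $67,200.
Sum of the years' digits = 5+4+3+2+1 = 15.
Year 1: $67,200 × 5/15 = $22,400. Book value $49,000.
Year 2: $67,200 × 4/15 = $17,920. Book value $31,080.
Year 3: $67,200 × 3/15 = $13,440. Book value $17,640.

$13,440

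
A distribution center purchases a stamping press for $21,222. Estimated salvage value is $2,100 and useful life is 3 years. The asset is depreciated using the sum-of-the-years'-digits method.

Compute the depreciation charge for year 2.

$6,374

Depreciable base = $21,222 − $2,100 = $19,122.
Sum of the years' digits = 3+2+1 = 6.
Year 1: $19,122 × 3/6 = $9,561. Book value $11,661.
Year 2: $19,122 × 2/6 = $6,374. Book value $5,287.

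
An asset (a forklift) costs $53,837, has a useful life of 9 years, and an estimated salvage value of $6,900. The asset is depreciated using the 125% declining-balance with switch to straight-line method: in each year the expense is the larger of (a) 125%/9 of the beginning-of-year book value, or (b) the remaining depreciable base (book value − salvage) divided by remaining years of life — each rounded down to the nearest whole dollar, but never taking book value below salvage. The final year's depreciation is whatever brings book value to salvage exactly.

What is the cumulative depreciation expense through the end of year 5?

Depreciable base = $53,837 − $6,900 = $46,937.
Year 1: DB = ⌊$53,837 × 125%/9⌋ = $7,477; SL = ⌊$46,937/9⌋ = $5,215 → take DB $7,477. Book value $46,360.
Year 2: DB = ⌊$46,360 × 125%/9⌋ = $6,438; SL = ⌊$39,460/8⌋ = $4,932 → take DB $6,438. Book value $39,922.
Year 3: DB = ⌊$39,922 × 125%/9⌋ = $5,544; SL = ⌊$33,022/7⌋ = $4,717 → take DB $5,544. Book value $34,378.
Year 4: DB = ⌊$34,378 × 125%/9⌋ = $4,774; SL = ⌊$27,478/6⌋ = $4,579 → take DB $4,774. Book value $29,604.
Year 5: DB = ⌊$29,604 × 125%/9⌋ = $4,111; SL = ⌊$22,704/5⌋ = $4,540 → take SL $4,540. Book value $25,064.
Accumulated through year 5 = $53,837 − $25,064 = $28,773.

$28,773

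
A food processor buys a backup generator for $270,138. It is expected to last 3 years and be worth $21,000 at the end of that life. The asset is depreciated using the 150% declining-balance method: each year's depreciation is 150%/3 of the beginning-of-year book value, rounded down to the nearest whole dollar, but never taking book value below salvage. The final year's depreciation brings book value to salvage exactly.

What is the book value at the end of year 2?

Depreciable base = $270,138 − $21,000 = $249,138.
Year 1: ⌊$270,138 × 150%/3⌋ = $135,069. Book value $135,069.
Year 2: ⌊$135,069 × 150%/3⌋ = $67,534. Book value $67,535.

$67,535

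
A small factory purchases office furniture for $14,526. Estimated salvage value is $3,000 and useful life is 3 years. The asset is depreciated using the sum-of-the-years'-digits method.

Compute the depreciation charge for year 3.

$1,921

Depreciable base = $14,526 − $3,000 = $11,526.
Sum of the years' digits = 3+2+1 = 6.
Year 1: $11,526 × 3/6 = $5,763. Book value $8,763.
Year 2: $11,526 × 2/6 = $3,842. Book value $4,921.
Year 3: $11,526 × 1/6 = $1,921. Book value $3,000.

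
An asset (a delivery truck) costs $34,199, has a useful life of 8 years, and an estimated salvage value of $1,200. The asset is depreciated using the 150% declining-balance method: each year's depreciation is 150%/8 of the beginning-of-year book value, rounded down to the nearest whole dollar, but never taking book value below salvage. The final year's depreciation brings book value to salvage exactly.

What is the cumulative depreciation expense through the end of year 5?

$22,088

Depreciable base = $34,199 − $1,200 = $32,999.
Year 1: ⌊$34,199 × 150%/8⌋ = $6,412. Book value $27,787.
Year 2: ⌊$27,787 × 150%/8⌋ = $5,210. Book value $22,577.
Year 3: ⌊$22,577 × 150%/8⌋ = $4,233. Book value $18,344.
Year 4: ⌊$18,344 × 150%/8⌋ = $3,439. Book value $14,905.
Year 5: ⌊$14,905 × 150%/8⌋ = $2,794. Book value $12,111.
Accumulated through year 5 = $34,199 − $12,111 = $22,088.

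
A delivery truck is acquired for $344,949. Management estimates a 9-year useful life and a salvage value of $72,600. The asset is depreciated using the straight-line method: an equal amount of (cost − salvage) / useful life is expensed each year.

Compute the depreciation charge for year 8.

$30,261

Depreciable base = $344,949 − $72,600 = $272,349.
Annual expense = $272,349 / 9 = $30,261.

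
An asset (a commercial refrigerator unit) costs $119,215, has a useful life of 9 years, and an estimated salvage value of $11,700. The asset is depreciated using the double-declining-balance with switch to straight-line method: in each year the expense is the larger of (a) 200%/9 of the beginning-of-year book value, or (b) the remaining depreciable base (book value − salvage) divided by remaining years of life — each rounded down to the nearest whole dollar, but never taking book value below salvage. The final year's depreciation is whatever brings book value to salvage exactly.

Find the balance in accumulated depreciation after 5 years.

$85,282

Depreciable base = $119,215 − $11,700 = $107,515.
Year 1: DB = ⌊$119,215 × 200%/9⌋ = $26,492; SL = ⌊$107,515/9⌋ = $11,946 → take DB $26,492. Book value $92,723.
Year 2: DB = ⌊$92,723 × 200%/9⌋ = $20,605; SL = ⌊$81,023/8⌋ = $10,127 → take DB $20,605. Book value $72,118.
Year 3: DB = ⌊$72,118 × 200%/9⌋ = $16,026; SL = ⌊$60,418/7⌋ = $8,631 → take DB $16,026. Book value $56,092.
Year 4: DB = ⌊$56,092 × 200%/9⌋ = $12,464; SL = ⌊$44,392/6⌋ = $7,398 → take DB $12,464. Book value $43,628.
Year 5: DB = ⌊$43,628 × 200%/9⌋ = $9,695; SL = ⌊$31,928/5⌋ = $6,385 → take DB $9,695. Book value $33,933.
Accumulated through year 5 = $119,215 − $33,933 = $85,282.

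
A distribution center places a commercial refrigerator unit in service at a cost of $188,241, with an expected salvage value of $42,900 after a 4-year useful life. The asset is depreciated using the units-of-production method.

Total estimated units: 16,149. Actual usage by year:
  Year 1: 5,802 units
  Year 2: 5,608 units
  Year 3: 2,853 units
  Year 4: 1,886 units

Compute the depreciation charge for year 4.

Depreciable base = $188,241 − $42,900 = $145,341.
Rate = $145,341 / 16,149 units = $9 per unit.
Year 1: 5,802 × $9 = $52,218. Book value $136,023.
Year 2: 5,608 × $9 = $50,472. Book value $85,551.
Year 3: 2,853 × $9 = $25,677. Book value $59,874.
Year 4: 1,886 × $9 = $16,974. Book value $42,900.

$16,974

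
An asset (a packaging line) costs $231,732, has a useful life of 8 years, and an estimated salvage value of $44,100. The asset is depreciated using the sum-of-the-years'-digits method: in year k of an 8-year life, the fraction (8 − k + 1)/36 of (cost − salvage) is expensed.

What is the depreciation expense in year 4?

$26,060

Depreciable base = $231,732 − $44,100 = $187,632.
Sum of the years' digits = 8+7+6+5+4+3+2+1 = 36.
Year 1: $187,632 × 8/36 = $41,696. Book value $190,036.
Year 2: $187,632 × 7/36 = $36,484. Book value $153,552.
Year 3: $187,632 × 6/36 = $31,272. Book value $122,280.
Year 4: $187,632 × 5/36 = $26,060. Book value $96,220.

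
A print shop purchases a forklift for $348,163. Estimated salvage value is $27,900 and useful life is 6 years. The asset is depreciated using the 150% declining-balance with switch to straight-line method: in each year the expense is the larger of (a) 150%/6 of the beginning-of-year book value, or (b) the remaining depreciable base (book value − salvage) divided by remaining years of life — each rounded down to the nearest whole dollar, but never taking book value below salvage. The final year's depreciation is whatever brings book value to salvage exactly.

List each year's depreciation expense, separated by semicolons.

Depreciable base = $348,163 − $27,900 = $320,263.
Year 1: DB = ⌊$348,163 × 150%/6⌋ = $87,040; SL = ⌊$320,263/6⌋ = $53,377 → take DB $87,040. Book value $261,123.
Year 2: DB = ⌊$261,123 × 150%/6⌋ = $65,280; SL = ⌊$233,223/5⌋ = $46,644 → take DB $65,280. Book value $195,843.
Year 3: DB = ⌊$195,843 × 150%/6⌋ = $48,960; SL = ⌊$167,943/4⌋ = $41,985 → take DB $48,960. Book value $146,883.
Year 4: DB = ⌊$146,883 × 150%/6⌋ = $36,720; SL = ⌊$118,983/3⌋ = $39,661 → take SL $39,661. Book value $107,222.
Year 5: DB = ⌊$107,222 × 150%/6⌋ = $26,805; SL = ⌊$79,322/2⌋ = $39,661 → take SL $39,661. Book value $67,561.
Year 6 (final): $67,561 − $27,900 = $39,661. Book value $27,900.

$87,040; $65,280; $48,960; $39,661; $39,661; $39,661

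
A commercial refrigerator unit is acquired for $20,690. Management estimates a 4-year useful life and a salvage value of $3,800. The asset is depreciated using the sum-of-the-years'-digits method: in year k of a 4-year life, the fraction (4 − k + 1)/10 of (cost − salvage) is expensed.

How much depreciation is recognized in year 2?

Depreciable base = $20,690 − $3,800 = $16,890.
Sum of the years' digits = 4+3+2+1 = 10.
Year 1: $16,890 × 4/10 = $6,756. Book value $13,934.
Year 2: $16,890 × 3/10 = $5,067. Book value $8,867.

$5,067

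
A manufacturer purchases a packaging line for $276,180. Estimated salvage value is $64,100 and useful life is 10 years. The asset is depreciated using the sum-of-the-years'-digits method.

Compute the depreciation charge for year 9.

Depreciable base = $276,180 − $64,100 = $212,080.
Sum of the years' digits = 10+9+8+7+6+5+4+3+2+1 = 55.
Year 1: $212,080 × 10/55 = $38,560. Book value $237,620.
Year 2: $212,080 × 9/55 = $34,704. Book value $202,916.
Year 3: $212,080 × 8/55 = $30,848. Book value $172,068.
Year 4: $212,080 × 7/55 = $26,992. Book value $145,076.
Year 5: $212,080 × 6/55 = $23,136. Book value $121,940.
Year 6: $212,080 × 5/55 = $19,280. Book value $102,660.
Year 7: $212,080 × 4/55 = $15,424. Book value $87,236.
Year 8: $212,080 × 3/55 = $11,568. Book value $75,668.
Year 9: $212,080 × 2/55 = $7,712. Book value $67,956.

$7,712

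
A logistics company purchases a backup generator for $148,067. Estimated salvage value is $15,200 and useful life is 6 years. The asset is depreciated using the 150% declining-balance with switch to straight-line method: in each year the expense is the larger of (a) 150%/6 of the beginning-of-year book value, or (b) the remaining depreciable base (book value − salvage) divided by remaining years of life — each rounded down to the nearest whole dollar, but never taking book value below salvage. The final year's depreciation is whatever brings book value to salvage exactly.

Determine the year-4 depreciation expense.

Depreciable base = $148,067 − $15,200 = $132,867.
Year 1: DB = ⌊$148,067 × 150%/6⌋ = $37,016; SL = ⌊$132,867/6⌋ = $22,144 → take DB $37,016. Book value $111,051.
Year 2: DB = ⌊$111,051 × 150%/6⌋ = $27,762; SL = ⌊$95,851/5⌋ = $19,170 → take DB $27,762. Book value $83,289.
Year 3: DB = ⌊$83,289 × 150%/6⌋ = $20,822; SL = ⌊$68,089/4⌋ = $17,022 → take DB $20,822. Book value $62,467.
Year 4: DB = ⌊$62,467 × 150%/6⌋ = $15,616; SL = ⌊$47,267/3⌋ = $15,755 → take SL $15,755. Book value $46,712.

$15,755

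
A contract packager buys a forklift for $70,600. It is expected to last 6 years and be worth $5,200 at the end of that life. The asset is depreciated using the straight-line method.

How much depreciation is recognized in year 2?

$10,900

Depreciable base = $70,600 − $5,200 = $65,400.
Annual expense = $65,400 / 6 = $10,900.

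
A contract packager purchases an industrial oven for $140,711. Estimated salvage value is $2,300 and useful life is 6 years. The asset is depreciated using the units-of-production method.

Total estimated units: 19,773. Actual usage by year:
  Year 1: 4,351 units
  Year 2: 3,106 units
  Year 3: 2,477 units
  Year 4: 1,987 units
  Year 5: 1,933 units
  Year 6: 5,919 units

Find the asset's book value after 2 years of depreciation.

Depreciable base = $140,711 − $2,300 = $138,411.
Rate = $138,411 / 19,773 units = $7 per unit.
Year 1: 4,351 × $7 = $30,457. Book value $110,254.
Year 2: 3,106 × $7 = $21,742. Book value $88,512.

$88,512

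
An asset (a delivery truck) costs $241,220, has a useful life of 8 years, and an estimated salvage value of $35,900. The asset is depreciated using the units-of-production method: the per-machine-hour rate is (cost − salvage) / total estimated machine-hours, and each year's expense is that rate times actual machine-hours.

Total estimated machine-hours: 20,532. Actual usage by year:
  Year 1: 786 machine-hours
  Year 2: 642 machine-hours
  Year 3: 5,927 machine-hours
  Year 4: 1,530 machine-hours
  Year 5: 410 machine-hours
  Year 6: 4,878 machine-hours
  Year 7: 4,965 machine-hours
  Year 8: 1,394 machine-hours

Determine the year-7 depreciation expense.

$49,650

Depreciable base = $241,220 − $35,900 = $205,320.
Rate = $205,320 / 20,532 machine-hours = $10 per machine-hour.
Year 1: 786 × $10 = $7,860. Book value $233,360.
Year 2: 642 × $10 = $6,420. Book value $226,940.
Year 3: 5,927 × $10 = $59,270. Book value $167,670.
Year 4: 1,530 × $10 = $15,300. Book value $152,370.
Year 5: 410 × $10 = $4,100. Book value $148,270.
Year 6: 4,878 × $10 = $48,780. Book value $99,490.
Year 7: 4,965 × $10 = $49,650. Book value $49,840.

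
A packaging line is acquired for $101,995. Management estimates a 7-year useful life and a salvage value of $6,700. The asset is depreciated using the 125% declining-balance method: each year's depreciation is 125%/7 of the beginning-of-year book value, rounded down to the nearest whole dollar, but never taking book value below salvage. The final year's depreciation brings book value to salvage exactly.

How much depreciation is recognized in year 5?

Depreciable base = $101,995 − $6,700 = $95,295.
Year 1: ⌊$101,995 × 125%/7⌋ = $18,213. Book value $83,782.
Year 2: ⌊$83,782 × 125%/7⌋ = $14,961. Book value $68,821.
Year 3: ⌊$68,821 × 125%/7⌋ = $12,289. Book value $56,532.
Year 4: ⌊$56,532 × 125%/7⌋ = $10,095. Book value $46,437.
Year 5: ⌊$46,437 × 125%/7⌋ = $8,292. Book value $38,145.

$8,292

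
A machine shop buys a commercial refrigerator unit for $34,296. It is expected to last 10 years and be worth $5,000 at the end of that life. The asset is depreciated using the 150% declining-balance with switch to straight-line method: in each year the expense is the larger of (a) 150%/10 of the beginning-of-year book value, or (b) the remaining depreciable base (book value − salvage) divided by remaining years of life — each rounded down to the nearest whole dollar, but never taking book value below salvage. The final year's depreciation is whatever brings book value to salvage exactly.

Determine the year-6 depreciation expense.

$2,282

Depreciable base = $34,296 − $5,000 = $29,296.
Year 1: DB = ⌊$34,296 × 150%/10⌋ = $5,144; SL = ⌊$29,296/10⌋ = $2,929 → take DB $5,144. Book value $29,152.
Year 2: DB = ⌊$29,152 × 150%/10⌋ = $4,372; SL = ⌊$24,152/9⌋ = $2,683 → take DB $4,372. Book value $24,780.
Year 3: DB = ⌊$24,780 × 150%/10⌋ = $3,717; SL = ⌊$19,780/8⌋ = $2,472 → take DB $3,717. Book value $21,063.
Year 4: DB = ⌊$21,063 × 150%/10⌋ = $3,159; SL = ⌊$16,063/7⌋ = $2,294 → take DB $3,159. Book value $17,904.
Year 5: DB = ⌊$17,904 × 150%/10⌋ = $2,685; SL = ⌊$12,904/6⌋ = $2,150 → take DB $2,685. Book value $15,219.
Year 6: DB = ⌊$15,219 × 150%/10⌋ = $2,282; SL = ⌊$10,219/5⌋ = $2,043 → take DB $2,282. Book value $12,937.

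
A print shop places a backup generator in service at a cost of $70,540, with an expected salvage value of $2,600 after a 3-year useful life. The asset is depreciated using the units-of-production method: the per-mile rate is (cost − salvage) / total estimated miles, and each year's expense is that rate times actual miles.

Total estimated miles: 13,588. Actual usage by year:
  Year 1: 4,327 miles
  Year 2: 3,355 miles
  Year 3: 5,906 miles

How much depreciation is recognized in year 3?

Depreciable base = $70,540 − $2,600 = $67,940.
Rate = $67,940 / 13,588 miles = $5 per mile.
Year 1: 4,327 × $5 = $21,635. Book value $48,905.
Year 2: 3,355 × $5 = $16,775. Book value $32,130.
Year 3: 5,906 × $5 = $29,530. Book value $2,600.

$29,530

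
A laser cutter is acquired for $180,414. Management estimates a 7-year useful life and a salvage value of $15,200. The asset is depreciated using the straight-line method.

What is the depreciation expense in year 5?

$23,602

Depreciable base = $180,414 − $15,200 = $165,214.
Annual expense = $165,214 / 7 = $23,602.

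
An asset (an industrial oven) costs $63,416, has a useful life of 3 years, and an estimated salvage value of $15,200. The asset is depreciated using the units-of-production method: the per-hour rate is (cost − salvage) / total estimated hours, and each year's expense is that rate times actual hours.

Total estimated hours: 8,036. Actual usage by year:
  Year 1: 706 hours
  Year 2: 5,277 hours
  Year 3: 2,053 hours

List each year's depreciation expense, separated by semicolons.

$4,236; $31,662; $12,318

Depreciable base = $63,416 − $15,200 = $48,216.
Rate = $48,216 / 8,036 hours = $6 per hour.
Year 1: 706 × $6 = $4,236. Book value $59,180.
Year 2: 5,277 × $6 = $31,662. Book value $27,518.
Year 3: 2,053 × $6 = $12,318. Book value $15,200.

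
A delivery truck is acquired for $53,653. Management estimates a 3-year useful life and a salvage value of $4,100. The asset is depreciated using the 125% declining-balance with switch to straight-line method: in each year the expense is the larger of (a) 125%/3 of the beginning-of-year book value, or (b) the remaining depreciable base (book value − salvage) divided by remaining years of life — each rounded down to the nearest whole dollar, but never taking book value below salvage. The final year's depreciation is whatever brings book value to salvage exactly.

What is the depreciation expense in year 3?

Depreciable base = $53,653 − $4,100 = $49,553.
Year 1: DB = ⌊$53,653 × 125%/3⌋ = $22,355; SL = ⌊$49,553/3⌋ = $16,517 → take DB $22,355. Book value $31,298.
Year 2: DB = ⌊$31,298 × 125%/3⌋ = $13,040; SL = ⌊$27,198/2⌋ = $13,599 → take SL $13,599. Book value $17,699.
Year 3 (final): $17,699 − $4,100 = $13,599. Book value $4,100.

$13,599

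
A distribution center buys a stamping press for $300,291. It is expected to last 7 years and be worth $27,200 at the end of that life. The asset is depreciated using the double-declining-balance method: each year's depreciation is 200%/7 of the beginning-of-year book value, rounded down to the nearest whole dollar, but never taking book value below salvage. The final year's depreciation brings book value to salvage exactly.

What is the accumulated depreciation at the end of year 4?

Depreciable base = $300,291 − $27,200 = $273,091.
Year 1: ⌊$300,291 × 200%/7⌋ = $85,797. Book value $214,494.
Year 2: ⌊$214,494 × 200%/7⌋ = $61,284. Book value $153,210.
Year 3: ⌊$153,210 × 200%/7⌋ = $43,774. Book value $109,436.
Year 4: ⌊$109,436 × 200%/7⌋ = $31,267. Book value $78,169.
Accumulated through year 4 = $300,291 − $78,169 = $222,122.

$222,122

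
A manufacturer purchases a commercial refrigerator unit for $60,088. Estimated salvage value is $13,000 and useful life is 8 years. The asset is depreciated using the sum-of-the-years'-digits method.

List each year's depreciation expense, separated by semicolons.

Depreciable base = $60,088 − $13,000 = $47,088.
Sum of the years' digits = 8+7+6+5+4+3+2+1 = 36.
Year 1: $47,088 × 8/36 = $10,464. Book value $49,624.
Year 2: $47,088 × 7/36 = $9,156. Book value $40,468.
Year 3: $47,088 × 6/36 = $7,848. Book value $32,620.
Year 4: $47,088 × 5/36 = $6,540. Book value $26,080.
Year 5: $47,088 × 4/36 = $5,232. Book value $20,848.
Year 6: $47,088 × 3/36 = $3,924. Book value $16,924.
Year 7: $47,088 × 2/36 = $2,616. Book value $14,308.
Year 8: $47,088 × 1/36 = $1,308. Book value $13,000.

$10,464; $9,156; $7,848; $6,540; $5,232; $3,924; $2,616; $1,308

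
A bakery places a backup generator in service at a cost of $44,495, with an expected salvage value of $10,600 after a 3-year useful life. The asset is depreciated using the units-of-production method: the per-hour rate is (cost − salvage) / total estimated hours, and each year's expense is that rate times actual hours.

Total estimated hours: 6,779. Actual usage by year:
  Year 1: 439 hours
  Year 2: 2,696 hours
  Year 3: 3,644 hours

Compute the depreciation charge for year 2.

Depreciable base = $44,495 − $10,600 = $33,895.
Rate = $33,895 / 6,779 hours = $5 per hour.
Year 1: 439 × $5 = $2,195. Book value $42,300.
Year 2: 2,696 × $5 = $13,480. Book value $28,820.

$13,480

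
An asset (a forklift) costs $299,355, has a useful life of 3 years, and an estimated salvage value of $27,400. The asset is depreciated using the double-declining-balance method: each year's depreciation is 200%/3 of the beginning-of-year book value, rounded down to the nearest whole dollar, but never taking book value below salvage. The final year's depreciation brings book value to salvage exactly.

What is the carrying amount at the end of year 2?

Depreciable base = $299,355 − $27,400 = $271,955.
Year 1: ⌊$299,355 × 200%/3⌋ = $199,570. Book value $99,785.
Year 2: ⌊$99,785 × 200%/3⌋ = $66,523. Book value $33,262.

$33,262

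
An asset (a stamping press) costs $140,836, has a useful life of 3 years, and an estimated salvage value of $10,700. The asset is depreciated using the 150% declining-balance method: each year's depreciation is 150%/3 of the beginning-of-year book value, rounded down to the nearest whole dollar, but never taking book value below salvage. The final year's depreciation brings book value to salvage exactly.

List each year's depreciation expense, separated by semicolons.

$70,418; $35,209; $24,509

Depreciable base = $140,836 − $10,700 = $130,136.
Year 1: ⌊$140,836 × 150%/3⌋ = $70,418. Book value $70,418.
Year 2: ⌊$70,418 × 150%/3⌋ = $35,209. Book value $35,209.
Year 3 (final): $35,209 − $10,700 = $24,509. Book value $10,700.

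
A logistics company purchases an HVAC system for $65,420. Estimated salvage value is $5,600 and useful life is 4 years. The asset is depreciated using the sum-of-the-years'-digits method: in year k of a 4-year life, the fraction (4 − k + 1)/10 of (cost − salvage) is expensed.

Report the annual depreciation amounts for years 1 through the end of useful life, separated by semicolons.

Depreciable base = $65,420 − $5,600 = $59,820.
Sum of the years' digits = 4+3+2+1 = 10.
Year 1: $59,820 × 4/10 = $23,928. Book value $41,492.
Year 2: $59,820 × 3/10 = $17,946. Book value $23,546.
Year 3: $59,820 × 2/10 = $11,964. Book value $11,582.
Year 4: $59,820 × 1/10 = $5,982. Book value $5,600.

$23,928; $17,946; $11,964; $5,982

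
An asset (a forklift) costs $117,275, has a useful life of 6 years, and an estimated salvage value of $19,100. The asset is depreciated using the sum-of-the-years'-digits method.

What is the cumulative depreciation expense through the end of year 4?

$84,150

Depreciable base = $117,275 − $19,100 = $98,175.
Sum of the years' digits = 6+5+4+3+2+1 = 21.
Year 1: $98,175 × 6/21 = $28,050. Book value $89,225.
Year 2: $98,175 × 5/21 = $23,375. Book value $65,850.
Year 3: $98,175 × 4/21 = $18,700. Book value $47,150.
Year 4: $98,175 × 3/21 = $14,025. Book value $33,125.
Accumulated through year 4 = $117,275 − $33,125 = $84,150.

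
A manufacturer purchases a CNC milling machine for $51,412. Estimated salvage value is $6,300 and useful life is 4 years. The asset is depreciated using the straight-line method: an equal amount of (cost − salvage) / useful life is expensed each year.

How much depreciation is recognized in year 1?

$11,278

Depreciable base = $51,412 − $6,300 = $45,112.
Annual expense = $45,112 / 4 = $11,278.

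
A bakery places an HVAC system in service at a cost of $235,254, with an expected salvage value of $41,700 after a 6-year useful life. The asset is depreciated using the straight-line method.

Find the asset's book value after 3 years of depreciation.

Depreciable base = $235,254 − $41,700 = $193,554.
Annual expense = $193,554 / 6 = $32,259.
End of year 1: book value $202,995.
End of year 2: book value $170,736.
End of year 3: book value $138,477.

$138,477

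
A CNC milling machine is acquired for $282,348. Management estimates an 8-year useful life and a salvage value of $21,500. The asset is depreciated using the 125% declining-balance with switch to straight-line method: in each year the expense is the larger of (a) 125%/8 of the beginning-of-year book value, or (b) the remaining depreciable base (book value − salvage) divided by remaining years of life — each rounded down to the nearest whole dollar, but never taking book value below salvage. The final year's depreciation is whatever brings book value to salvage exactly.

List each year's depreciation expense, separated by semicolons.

$44,116; $37,223; $31,407; $29,620; $29,620; $29,620; $29,621; $29,621

Depreciable base = $282,348 − $21,500 = $260,848.
Year 1: DB = ⌊$282,348 × 125%/8⌋ = $44,116; SL = ⌊$260,848/8⌋ = $32,606 → take DB $44,116. Book value $238,232.
Year 2: DB = ⌊$238,232 × 125%/8⌋ = $37,223; SL = ⌊$216,732/7⌋ = $30,961 → take DB $37,223. Book value $201,009.
Year 3: DB = ⌊$201,009 × 125%/8⌋ = $31,407; SL = ⌊$179,509/6⌋ = $29,918 → take DB $31,407. Book value $169,602.
Year 4: DB = ⌊$169,602 × 125%/8⌋ = $26,500; SL = ⌊$148,102/5⌋ = $29,620 → take SL $29,620. Book value $139,982.
Year 5: DB = ⌊$139,982 × 125%/8⌋ = $21,872; SL = ⌊$118,482/4⌋ = $29,620 → take SL $29,620. Book value $110,362.
Year 6: DB = ⌊$110,362 × 125%/8⌋ = $17,244; SL = ⌊$88,862/3⌋ = $29,620 → take SL $29,620. Book value $80,742.
Year 7: DB = ⌊$80,742 × 125%/8⌋ = $12,615; SL = ⌊$59,242/2⌋ = $29,621 → take SL $29,621. Book value $51,121.
Year 8 (final): $51,121 − $21,500 = $29,621. Book value $21,500.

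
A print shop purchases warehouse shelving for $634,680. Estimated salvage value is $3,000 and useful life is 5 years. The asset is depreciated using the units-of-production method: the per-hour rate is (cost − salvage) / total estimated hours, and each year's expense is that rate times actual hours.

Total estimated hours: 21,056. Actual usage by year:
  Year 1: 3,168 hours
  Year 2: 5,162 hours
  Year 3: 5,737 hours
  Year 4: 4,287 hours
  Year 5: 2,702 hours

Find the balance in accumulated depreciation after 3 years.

$422,010

Depreciable base = $634,680 − $3,000 = $631,680.
Rate = $631,680 / 21,056 hours = $30 per hour.
Year 1: 3,168 × $30 = $95,040. Book value $539,640.
Year 2: 5,162 × $30 = $154,860. Book value $384,780.
Year 3: 5,737 × $30 = $172,110. Book value $212,670.
Accumulated through year 3 = $634,680 − $212,670 = $422,010.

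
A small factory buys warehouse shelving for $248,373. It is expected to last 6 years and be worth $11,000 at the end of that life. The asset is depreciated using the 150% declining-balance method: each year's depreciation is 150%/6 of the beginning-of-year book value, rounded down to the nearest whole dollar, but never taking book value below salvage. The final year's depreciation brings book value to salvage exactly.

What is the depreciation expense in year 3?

$34,927

Depreciable base = $248,373 − $11,000 = $237,373.
Year 1: ⌊$248,373 × 150%/6⌋ = $62,093. Book value $186,280.
Year 2: ⌊$186,280 × 150%/6⌋ = $46,570. Book value $139,710.
Year 3: ⌊$139,710 × 150%/6⌋ = $34,927. Book value $104,783.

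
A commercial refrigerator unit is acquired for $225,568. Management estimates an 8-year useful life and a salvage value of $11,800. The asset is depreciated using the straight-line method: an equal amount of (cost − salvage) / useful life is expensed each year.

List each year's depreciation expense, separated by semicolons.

$26,721; $26,721; $26,721; $26,721; $26,721; $26,721; $26,721; $26,721

Depreciable base = $225,568 − $11,800 = $213,768.
Annual expense = $213,768 / 8 = $26,721.
End of year 1: book value $198,847.
End of year 2: book value $172,126.
End of year 3: book value $145,405.
End of year 4: book value $118,684.
End of year 5: book value $91,963.
End of year 6: book value $65,242.
End of year 7: book value $38,521.
End of year 8: book value $11,800.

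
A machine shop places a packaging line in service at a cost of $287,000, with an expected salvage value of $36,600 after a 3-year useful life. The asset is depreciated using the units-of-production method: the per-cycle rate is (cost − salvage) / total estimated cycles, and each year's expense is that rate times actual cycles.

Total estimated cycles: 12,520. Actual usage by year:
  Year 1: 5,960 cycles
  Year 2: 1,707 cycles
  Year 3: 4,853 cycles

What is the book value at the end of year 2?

$133,660

Depreciable base = $287,000 − $36,600 = $250,400.
Rate = $250,400 / 12,520 cycles = $20 per cycle.
Year 1: 5,960 × $20 = $119,200. Book value $167,800.
Year 2: 1,707 × $20 = $34,140. Book value $133,660.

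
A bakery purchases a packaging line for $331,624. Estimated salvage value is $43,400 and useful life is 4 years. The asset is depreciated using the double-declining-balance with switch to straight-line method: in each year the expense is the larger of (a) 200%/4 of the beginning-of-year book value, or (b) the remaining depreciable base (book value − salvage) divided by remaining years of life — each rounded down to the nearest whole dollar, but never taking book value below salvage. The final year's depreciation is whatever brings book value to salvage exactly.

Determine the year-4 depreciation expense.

$0

Depreciable base = $331,624 − $43,400 = $288,224.
Year 1: DB = ⌊$331,624 × 200%/4⌋ = $165,812; SL = ⌊$288,224/4⌋ = $72,056 → take DB $165,812. Book value $165,812.
Year 2: DB = ⌊$165,812 × 200%/4⌋ = $82,906; SL = ⌊$122,412/3⌋ = $40,804 → take DB $82,906. Book value $82,906.
Year 3: DB = ⌊$82,906 × 200%/4⌋ = $41,453; SL = ⌊$39,506/2⌋ = $19,753 → take DB $41,453, capped at $39,506. Book value $43,400.
Year 4 (final): $43,400 − $43,400 = $0. Book value $43,400.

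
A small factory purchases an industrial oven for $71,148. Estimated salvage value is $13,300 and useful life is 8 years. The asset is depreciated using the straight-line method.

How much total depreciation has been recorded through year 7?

Depreciable base = $71,148 − $13,300 = $57,848.
Annual expense = $57,848 / 8 = $7,231.
End of year 1: book value $63,917.
End of year 2: book value $56,686.
End of year 3: book value $49,455.
End of year 4: book value $42,224.
End of year 5: book value $34,993.
End of year 6: book value $27,762.
End of year 7: book value $20,531.
Accumulated through year 7 = $71,148 − $20,531 = $50,617.

$50,617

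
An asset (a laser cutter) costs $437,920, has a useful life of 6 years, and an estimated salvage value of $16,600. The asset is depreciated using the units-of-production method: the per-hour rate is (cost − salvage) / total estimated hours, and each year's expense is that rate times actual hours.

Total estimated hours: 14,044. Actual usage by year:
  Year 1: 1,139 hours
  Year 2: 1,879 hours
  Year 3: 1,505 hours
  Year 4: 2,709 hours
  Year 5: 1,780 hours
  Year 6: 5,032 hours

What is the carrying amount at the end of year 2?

Depreciable base = $437,920 − $16,600 = $421,320.
Rate = $421,320 / 14,044 hours = $30 per hour.
Year 1: 1,139 × $30 = $34,170. Book value $403,750.
Year 2: 1,879 × $30 = $56,370. Book value $347,380.

$347,380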